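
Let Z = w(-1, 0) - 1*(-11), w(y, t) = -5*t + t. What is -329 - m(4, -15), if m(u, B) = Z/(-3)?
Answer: -976/3 ≈ -325.33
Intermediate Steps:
w(y, t) = -4*t
Z = 11 (Z = -4*0 - 1*(-11) = 0 + 11 = 11)
m(u, B) = -11/3 (m(u, B) = 11/(-3) = 11*(-⅓) = -11/3)
-329 - m(4, -15) = -329 - 1*(-11/3) = -329 + 11/3 = -976/3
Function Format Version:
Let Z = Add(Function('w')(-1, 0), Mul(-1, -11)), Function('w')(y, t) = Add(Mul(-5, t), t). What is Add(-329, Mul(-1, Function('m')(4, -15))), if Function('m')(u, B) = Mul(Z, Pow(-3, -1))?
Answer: Rational(-976, 3) ≈ -325.33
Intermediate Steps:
Function('w')(y, t) = Mul(-4, t)
Z = 11 (Z = Add(Mul(-4, 0), Mul(-1, -11)) = Add(0, 11) = 11)
Function('m')(u, B) = Rational(-11, 3) (Function('m')(u, B) = Mul(11, Pow(-3, -1)) = Mul(11, Rational(-1, 3)) = Rational(-11, 3))
Add(-329, Mul(-1, Function('m')(4, -15))) = Add(-329, Mul(-1, Rational(-11, 3))) = Add(-329, Rational(11, 3)) = Rational(-976, 3)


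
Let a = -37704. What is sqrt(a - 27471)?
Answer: 5*I*sqrt(2607) ≈ 255.29*I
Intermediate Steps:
sqrt(a - 27471) = sqrt(-37704 - 27471) = sqrt(-65175) = 5*I*sqrt(2607)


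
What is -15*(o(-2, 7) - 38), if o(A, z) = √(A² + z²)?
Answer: 570 - 15*√53 ≈ 460.80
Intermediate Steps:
-15*(o(-2, 7) - 38) = -15*(√((-2)² + 7²) - 38) = -15*(√(4 + 49) - 38) = -15*(√53 - 38) = -15*(-38 + √53) = 570 - 15*√53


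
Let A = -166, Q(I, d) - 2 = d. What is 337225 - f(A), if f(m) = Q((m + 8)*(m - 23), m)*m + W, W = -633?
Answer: 310634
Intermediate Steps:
Q(I, d) = 2 + d
f(m) = -633 + m*(2 + m) (f(m) = (2 + m)*m - 633 = m*(2 + m) - 633 = -633 + m*(2 + m))
337225 - f(A) = 337225 - (-633 - 166*(2 - 166)) = 337225 - (-633 - 166*(-164)) = 337225 - (-633 + 27224) = 337225 - 1*26591 = 337225 - 26591 = 310634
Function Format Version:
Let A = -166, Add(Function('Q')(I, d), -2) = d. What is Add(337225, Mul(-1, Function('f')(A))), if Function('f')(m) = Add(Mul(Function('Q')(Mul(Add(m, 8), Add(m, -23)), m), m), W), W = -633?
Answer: 310634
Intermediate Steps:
Function('Q')(I, d) = Add(2, d)
Function('f')(m) = Add(-633, Mul(m, Add(2, m))) (Function('f')(m) = Add(Mul(Add(2, m), m), -633) = Add(Mul(m, Add(2, m)), -633) = Add(-633, Mul(m, Add(2, m))))
Add(337225, Mul(-1, Function('f')(A))) = Add(337225, Mul(-1, Add(-633, Mul(-166, Add(2, -166))))) = Add(337225, Mul(-1, Add(-633, Mul(-166, -164)))) = Add(337225, Mul(-1, Add(-633, 27224))) = Add(337225, Mul(-1, 26591)) = Add(337225, -26591) = 310634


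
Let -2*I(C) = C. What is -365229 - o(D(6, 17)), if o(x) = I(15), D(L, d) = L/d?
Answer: -730443/2 ≈ -3.6522e+5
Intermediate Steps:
I(C) = -C/2
o(x) = -15/2 (o(x) = -1/2*15 = -15/2)
-365229 - o(D(6, 17)) = -365229 - 1*(-15/2) = -365229 + 15/2 = -730443/2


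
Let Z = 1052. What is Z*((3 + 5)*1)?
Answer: 8416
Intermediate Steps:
Z*((3 + 5)*1) = 1052*((3 + 5)*1) = 1052*(8*1) = 1052*8 = 8416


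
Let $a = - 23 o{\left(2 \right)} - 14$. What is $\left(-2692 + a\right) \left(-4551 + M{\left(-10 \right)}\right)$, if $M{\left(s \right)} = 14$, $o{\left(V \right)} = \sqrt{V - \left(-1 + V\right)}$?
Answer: $12381473$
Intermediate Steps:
$o{\left(V \right)} = 1$ ($o{\left(V \right)} = \sqrt{1} = 1$)
$a = -37$ ($a = \left(-23\right) 1 - 14 = -23 - 14 = -37$)
$\left(-2692 + a\right) \left(-4551 + M{\left(-10 \right)}\right) = \left(-2692 - 37\right) \left(-4551 + 14\right) = \left(-2729\right) \left(-4537\right) = 12381473$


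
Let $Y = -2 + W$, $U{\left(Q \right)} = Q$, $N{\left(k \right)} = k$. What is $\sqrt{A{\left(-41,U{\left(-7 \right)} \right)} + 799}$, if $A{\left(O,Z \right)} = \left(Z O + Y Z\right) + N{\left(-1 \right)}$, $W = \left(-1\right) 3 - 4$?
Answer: $2 \sqrt{287} \approx 33.882$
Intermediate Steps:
$W = -7$ ($W = -3 - 4 = -7$)
$Y = -9$ ($Y = -2 - 7 = -9$)
$A{\left(O,Z \right)} = -1 - 9 Z + O Z$ ($A{\left(O,Z \right)} = \left(Z O - 9 Z\right) - 1 = \left(O Z - 9 Z\right) - 1 = \left(- 9 Z + O Z\right) - 1 = -1 - 9 Z + O Z$)
$\sqrt{A{\left(-41,U{\left(-7 \right)} \right)} + 799} = \sqrt{\left(-1 - -63 - -287\right) + 799} = \sqrt{\left(-1 + 63 + 287\right) + 799} = \sqrt{349 + 799} = \sqrt{1148} = 2 \sqrt{287}$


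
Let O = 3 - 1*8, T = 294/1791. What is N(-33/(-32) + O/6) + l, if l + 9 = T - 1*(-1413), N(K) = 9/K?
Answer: 16443242/11343 ≈ 1449.6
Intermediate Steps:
T = 98/597 (T = 294*(1/1791) = 98/597 ≈ 0.16415)
O = -5 (O = 3 - 8 = -5)
l = 838286/597 (l = -9 + (98/597 - 1*(-1413)) = -9 + (98/597 + 1413) = -9 + 843659/597 = 838286/597 ≈ 1404.2)
N(-33/(-32) + O/6) + l = 9/(-33/(-32) - 5/6) + 838286/597 = 9/(-33*(-1/32) - 5*⅙) + 838286/597 = 9/(33/32 - ⅚) + 838286/597 = 9/(19/96) + 838286/597 = 9*(96/19) + 838286/597 = 864/19 + 838286/597 = 16443242/11343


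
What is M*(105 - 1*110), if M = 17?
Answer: -85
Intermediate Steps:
M*(105 - 1*110) = 17*(105 - 1*110) = 17*(105 - 110) = 17*(-5) = -85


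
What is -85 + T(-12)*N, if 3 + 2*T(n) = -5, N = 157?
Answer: -713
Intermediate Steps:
T(n) = -4 (T(n) = -3/2 + (½)*(-5) = -3/2 - 5/2 = -4)
-85 + T(-12)*N = -85 - 4*157 = -85 - 628 = -713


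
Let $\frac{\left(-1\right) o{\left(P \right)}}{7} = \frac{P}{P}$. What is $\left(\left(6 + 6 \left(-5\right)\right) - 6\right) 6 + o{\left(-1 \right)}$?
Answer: $-187$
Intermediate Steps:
$o{\left(P \right)} = -7$ ($o{\left(P \right)} = - 7 \frac{P}{P} = \left(-7\right) 1 = -7$)
$\left(\left(6 + 6 \left(-5\right)\right) - 6\right) 6 + o{\left(-1 \right)} = \left(\left(6 + 6 \left(-5\right)\right) - 6\right) 6 - 7 = \left(\left(6 - 30\right) - 6\right) 6 - 7 = \left(-24 - 6\right) 6 - 7 = \left(-30\right) 6 - 7 = -180 - 7 = -187$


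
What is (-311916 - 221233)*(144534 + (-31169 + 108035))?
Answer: -118039188600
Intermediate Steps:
(-311916 - 221233)*(144534 + (-31169 + 108035)) = -533149*(144534 + 76866) = -533149*221400 = -118039188600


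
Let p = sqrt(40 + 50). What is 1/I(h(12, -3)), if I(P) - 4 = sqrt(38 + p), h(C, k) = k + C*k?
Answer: 1/(4 + sqrt(38 + 3*sqrt(10))) ≈ 0.091818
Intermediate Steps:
p = 3*sqrt(10) (p = sqrt(90) = 3*sqrt(10) ≈ 9.4868)
I(P) = 4 + sqrt(38 + 3*sqrt(10))
1/I(h(12, -3)) = 1/(4 + sqrt(38 + 3*sqrt(10)))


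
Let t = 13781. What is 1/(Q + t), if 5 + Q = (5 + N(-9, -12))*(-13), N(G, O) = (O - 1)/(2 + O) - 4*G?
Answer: 10/132261 ≈ 7.5608e-5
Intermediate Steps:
N(G, O) = -4*G + (-1 + O)/(2 + O) (N(G, O) = (-1 + O)/(2 + O) - 4*G = -4*G + (-1 + O)/(2 + O))
Q = -5549/10 (Q = -5 + (5 + (-1 - 12 - 8*(-9) - 4*(-9)*(-12))/(2 - 12))*(-13) = -5 + (5 + (-1 - 12 + 72 - 432)/(-10))*(-13) = -5 + (5 - ⅒*(-373))*(-13) = -5 + (5 + 373/10)*(-13) = -5 + (423/10)*(-13) = -5 - 5499/10 = -5549/10 ≈ -554.90)
1/(Q + t) = 1/(-5549/10 + 13781) = 1/(132261/10) = 10/132261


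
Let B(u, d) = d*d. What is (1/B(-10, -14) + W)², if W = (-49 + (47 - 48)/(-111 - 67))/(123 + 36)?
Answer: 78494668561/854759419024 ≈ 0.091833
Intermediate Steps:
B(u, d) = d²
W = -2907/9434 (W = (-49 - 1/(-178))/159 = (-49 - 1*(-1/178))*(1/159) = (-49 + 1/178)*(1/159) = -8721/178*1/159 = -2907/9434 ≈ -0.30814)
(1/B(-10, -14) + W)² = (1/((-14)²) - 2907/9434)² = (1/196 - 2907/9434)² = (-280169/924532)² = 78494668561/854759419024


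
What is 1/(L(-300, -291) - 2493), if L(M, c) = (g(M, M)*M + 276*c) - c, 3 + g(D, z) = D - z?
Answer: -1/81618 ≈ -1.2252e-5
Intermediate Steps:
g(D, z) = -3 + D - z (g(D, z) = -3 + (D - z) = -3 + D - z)
L(M, c) = -3*M + 275*c (L(M, c) = ((-3 + M - M)*M + 276*c) - c = (-3*M + 276*c) - c = -3*M + 275*c)
1/(L(-300, -291) - 2493) = 1/((-3*(-300) + 275*(-291)) - 2493) = 1/((900 - 80025) - 2493) = 1/(-79125 - 2493) = 1/(-81618) = -1/81618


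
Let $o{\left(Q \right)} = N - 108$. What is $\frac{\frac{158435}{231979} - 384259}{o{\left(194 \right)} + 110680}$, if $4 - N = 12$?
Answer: $- \frac{44569930063}{12824263078} \approx -3.4754$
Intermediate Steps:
$N = -8$ ($N = 4 - 12 = -8$)
$o{\left(Q \right)} = -116$ ($o{\left(Q \right)} = -8 - 108 = -116$)
$\frac{\frac{158435}{231979} - 384259}{o{\left(194 \right)} + 110680} = \frac{\frac{158435}{231979} - 384259}{-116 + 110680} = \frac{158435 \cdot \frac{1}{231979} - 384259}{110564} = \left(\frac{158435}{231979} - 384259\right) \frac{1}{110564} = \left(- \frac{89139860126}{231979}\right) \frac{1}{110564} = - \frac{44569930063}{12824263078}$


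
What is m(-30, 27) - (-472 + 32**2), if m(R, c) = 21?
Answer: -531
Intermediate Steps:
m(-30, 27) - (-472 + 32**2) = 21 - (-472 + 32**2) = 21 - (-472 + 1024) = 21 - 1*552 = 21 - 552 = -531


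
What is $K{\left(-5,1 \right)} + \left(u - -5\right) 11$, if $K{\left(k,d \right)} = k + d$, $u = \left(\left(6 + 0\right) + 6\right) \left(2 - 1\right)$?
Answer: $183$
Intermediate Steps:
$u = 12$ ($u = \left(6 + 6\right) 1 = 12 \cdot 1 = 12$)
$K{\left(k,d \right)} = d + k$
$K{\left(-5,1 \right)} + \left(u - -5\right) 11 = \left(1 - 5\right) + \left(12 - -5\right) 11 = -4 + \left(12 + 5\right) 11 = -4 + 17 \cdot 11 = -4 + 187 = 183$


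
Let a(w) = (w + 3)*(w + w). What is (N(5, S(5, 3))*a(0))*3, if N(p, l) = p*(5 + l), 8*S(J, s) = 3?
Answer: 0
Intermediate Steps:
S(J, s) = 3/8 (S(J, s) = (1/8)*3 = 3/8)
a(w) = 2*w*(3 + w) (a(w) = (3 + w)*(2*w) = 2*w*(3 + w))
(N(5, S(5, 3))*a(0))*3 = ((5*(5 + 3/8))*(2*0*(3 + 0)))*3 = ((5*(43/8))*(2*0*3))*3 = ((215/8)*0)*3 = 0*3 = 0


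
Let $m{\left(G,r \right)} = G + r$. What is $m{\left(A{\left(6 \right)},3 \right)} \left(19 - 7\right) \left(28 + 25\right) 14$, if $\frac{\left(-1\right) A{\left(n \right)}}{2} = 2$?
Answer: $-8904$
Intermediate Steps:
$A{\left(n \right)} = -4$ ($A{\left(n \right)} = \left(-2\right) 2 = -4$)
$m{\left(A{\left(6 \right)},3 \right)} \left(19 - 7\right) \left(28 + 25\right) 14 = \left(-4 + 3\right) \left(19 - 7\right) \left(28 + 25\right) 14 = - 12 \cdot 53 \cdot 14 = \left(-1\right) 636 \cdot 14 = \left(-636\right) 14 = -8904$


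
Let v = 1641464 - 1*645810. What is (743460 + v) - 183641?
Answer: 1555473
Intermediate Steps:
v = 995654 (v = 1641464 - 645810 = 995654)
(743460 + v) - 183641 = (743460 + 995654) - 183641 = 1739114 - 183641 = 1555473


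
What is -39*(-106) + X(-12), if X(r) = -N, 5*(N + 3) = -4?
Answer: 20689/5 ≈ 4137.8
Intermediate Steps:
N = -19/5 (N = -3 + (⅕)*(-4) = -3 - ⅘ = -19/5 ≈ -3.8000)
X(r) = 19/5 (X(r) = -1*(-19/5) = 19/5)
-39*(-106) + X(-12) = -39*(-106) + 19/5 = 4134 + 19/5 = 20689/5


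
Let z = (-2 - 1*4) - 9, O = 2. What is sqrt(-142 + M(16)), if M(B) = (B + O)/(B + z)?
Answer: 2*I*sqrt(31) ≈ 11.136*I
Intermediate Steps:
z = -15 (z = (-2 - 4) - 9 = -6 - 9 = -15)
M(B) = (2 + B)/(-15 + B) (M(B) = (B + 2)/(B - 15) = (2 + B)/(-15 + B))
sqrt(-142 + M(16)) = sqrt(-142 + (2 + 16)/(-15 + 16)) = sqrt(-142 + 18/1) = sqrt(-142 + 1*18) = sqrt(-142 + 18) = sqrt(-124) = 2*I*sqrt(31)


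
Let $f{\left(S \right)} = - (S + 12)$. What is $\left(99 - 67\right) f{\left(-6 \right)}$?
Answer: $-192$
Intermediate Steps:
$f{\left(S \right)} = -12 - S$ ($f{\left(S \right)} = - (12 + S) = -12 - S$)
$\left(99 - 67\right) f{\left(-6 \right)} = \left(99 - 67\right) \left(-12 - -6\right) = 32 \left(-12 + 6\right) = 32 \left(-6\right) = -192$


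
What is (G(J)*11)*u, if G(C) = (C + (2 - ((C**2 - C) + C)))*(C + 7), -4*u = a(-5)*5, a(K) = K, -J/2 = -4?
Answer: -111375/2 ≈ -55688.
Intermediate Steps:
J = 8 (J = -2*(-4) = 8)
u = 25/4 (u = -(-5)*5/4 = -1/4*(-25) = 25/4 ≈ 6.2500)
G(C) = (7 + C)*(2 + C - C**2) (G(C) = (C + (2 - C**2))*(7 + C) = (2 + C - C**2)*(7 + C) = (7 + C)*(2 + C - C**2))
(G(J)*11)*u = ((14 - 1*8**3 - 6*8**2 + 9*8)*11)*(25/4) = ((14 - 1*512 - 6*64 + 72)*11)*(25/4) = ((14 - 512 - 384 + 72)*11)*(25/4) = -810*11*(25/4) = -8910*25/4 = -111375/2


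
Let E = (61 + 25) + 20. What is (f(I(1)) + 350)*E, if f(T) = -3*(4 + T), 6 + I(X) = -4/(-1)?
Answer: 36464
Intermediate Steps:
I(X) = -2 (I(X) = -6 - 4/(-1) = -6 - 4*(-1) = -6 + 4 = -2)
f(T) = -12 - 3*T
E = 106 (E = 86 + 20 = 106)
(f(I(1)) + 350)*E = ((-12 - 3*(-2)) + 350)*106 = ((-12 + 6) + 350)*106 = (-6 + 350)*106 = 344*106 = 36464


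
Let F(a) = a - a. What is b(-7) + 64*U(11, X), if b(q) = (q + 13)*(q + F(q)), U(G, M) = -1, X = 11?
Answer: -106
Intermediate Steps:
F(a) = 0
b(q) = q*(13 + q) (b(q) = (q + 13)*(q + 0) = (13 + q)*q = q*(13 + q))
b(-7) + 64*U(11, X) = -7*(13 - 7) + 64*(-1) = -7*6 - 64 = -42 - 64 = -106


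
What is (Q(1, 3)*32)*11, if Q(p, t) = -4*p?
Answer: -1408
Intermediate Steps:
(Q(1, 3)*32)*11 = (-4*1*32)*11 = -4*32*11 = -128*11 = -1408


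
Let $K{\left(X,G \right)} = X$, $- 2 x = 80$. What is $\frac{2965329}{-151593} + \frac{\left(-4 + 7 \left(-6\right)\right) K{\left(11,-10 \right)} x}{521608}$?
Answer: $- \frac{64319628613}{3294671731} \approx -19.522$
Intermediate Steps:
$x = -40$ ($x = \left(- \frac{1}{2}\right) 80 = -40$)
$\frac{2965329}{-151593} + \frac{\left(-4 + 7 \left(-6\right)\right) K{\left(11,-10 \right)} x}{521608} = \frac{2965329}{-151593} + \frac{\left(-4 + 7 \left(-6\right)\right) 11 \left(-40\right)}{521608} = 2965329 \left(- \frac{1}{151593}\right) + \left(-4 - 42\right) 11 \left(-40\right) \frac{1}{521608} = - \frac{988443}{50531} + \left(-46\right) 11 \left(-40\right) \frac{1}{521608} = - \frac{988443}{50531} + \left(-506\right) \left(-40\right) \frac{1}{521608} = - \frac{988443}{50531} + 20240 \cdot \frac{1}{521608} = - \frac{988443}{50531} + \frac{2530}{65201} = - \frac{64319628613}{3294671731}$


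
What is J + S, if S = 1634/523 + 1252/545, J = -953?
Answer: -270093029/285035 ≈ -947.58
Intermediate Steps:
S = 1545326/285035 (S = 1634*(1/523) + 1252*(1/545) = 1634/523 + 1252/545 = 1545326/285035 ≈ 5.4215)
J + S = -953 + 1545326/285035 = -270093029/285035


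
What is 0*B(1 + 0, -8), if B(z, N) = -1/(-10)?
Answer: 0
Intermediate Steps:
B(z, N) = 1/10 (B(z, N) = -1*(-1/10) = 1/10)
0*B(1 + 0, -8) = 0*(1/10) = 0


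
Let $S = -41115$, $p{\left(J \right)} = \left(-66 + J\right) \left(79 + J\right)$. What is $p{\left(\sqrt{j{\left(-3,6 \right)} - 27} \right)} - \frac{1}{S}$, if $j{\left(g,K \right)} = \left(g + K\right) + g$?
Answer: $- \frac{215483714}{41115} + 39 i \sqrt{3} \approx -5241.0 + 67.55 i$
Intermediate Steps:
$j{\left(g,K \right)} = K + 2 g$ ($j{\left(g,K \right)} = \left(K + g\right) + g = K + 2 g$)
$p{\left(\sqrt{j{\left(-3,6 \right)} - 27} \right)} - \frac{1}{S} = \left(-5214 + \left(\sqrt{\left(6 + 2 \left(-3\right)\right) - 27}\right)^{2} + 13 \sqrt{\left(6 + 2 \left(-3\right)\right) - 27}\right) - \frac{1}{-41115} = \left(-5214 + \left(\sqrt{\left(6 - 6\right) - 27}\right)^{2} + 13 \sqrt{\left(6 - 6\right) - 27}\right) - - \frac{1}{41115} = \left(-5214 + \left(\sqrt{0 - 27}\right)^{2} + 13 \sqrt{0 - 27}\right) + \frac{1}{41115} = \left(-5214 + \left(\sqrt{-27}\right)^{2} + 13 \sqrt{-27}\right) + \frac{1}{41115} = \left(-5214 + \left(3 i \sqrt{3}\right)^{2} + 13 \cdot 3 i \sqrt{3}\right) + \frac{1}{41115} = \left(-5214 - 27 + 39 i \sqrt{3}\right) + \frac{1}{41115} = \left(-5241 + 39 i \sqrt{3}\right) + \frac{1}{41115} = - \frac{215483714}{41115} + 39 i \sqrt{3}$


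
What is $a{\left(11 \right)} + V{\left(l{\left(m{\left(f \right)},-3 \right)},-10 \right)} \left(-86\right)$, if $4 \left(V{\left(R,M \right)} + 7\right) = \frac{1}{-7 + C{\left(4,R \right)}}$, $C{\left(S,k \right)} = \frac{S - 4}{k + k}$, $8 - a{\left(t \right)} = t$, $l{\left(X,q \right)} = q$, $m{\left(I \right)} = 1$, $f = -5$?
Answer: $\frac{8429}{14} \approx 602.07$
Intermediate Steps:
$a{\left(t \right)} = 8 - t$
$C{\left(S,k \right)} = \frac{-4 + S}{2 k}$
$V{\left(R,M \right)} = - \frac{197}{28}$ ($V{\left(R,M \right)} = -7 + \frac{1}{4 \left(-7 + \frac{-4 + 4}{2 R}\right)} = -7 + \frac{1}{4 \left(-7 + \frac{1}{2} \frac{1}{R} 0\right)} = -7 + \frac{1}{4 \left(-7 + 0\right)} = -7 + \frac{1}{4 \left(-7\right)} = -7 + \frac{1}{4} \left(- \frac{1}{7}\right) = -7 - \frac{1}{28} = - \frac{197}{28}$)
$a{\left(11 \right)} + V{\left(l{\left(m{\left(f \right)},-3 \right)},-10 \right)} \left(-86\right) = \left(8 - 11\right) - - \frac{8471}{14} = \left(8 - 11\right) + \frac{8471}{14} = -3 + \frac{8471}{14} = \frac{8429}{14}$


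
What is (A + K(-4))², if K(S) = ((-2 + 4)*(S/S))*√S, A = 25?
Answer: 609 + 200*I ≈ 609.0 + 200.0*I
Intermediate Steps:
K(S) = 2*√S (K(S) = (2*1)*√S = 2*√S)
(A + K(-4))² = (25 + 2*√(-4))² = (25 + 2*(2*I))² = (25 + 4*I)²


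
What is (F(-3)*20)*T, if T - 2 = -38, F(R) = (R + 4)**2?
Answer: -720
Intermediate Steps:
F(R) = (4 + R)**2
T = -36 (T = 2 - 38 = -36)
(F(-3)*20)*T = ((4 - 3)**2*20)*(-36) = (1**2*20)*(-36) = (1*20)*(-36) = 20*(-36) = -720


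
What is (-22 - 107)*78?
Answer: -10062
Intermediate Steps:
(-22 - 107)*78 = -129*78 = -10062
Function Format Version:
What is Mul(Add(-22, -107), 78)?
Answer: -10062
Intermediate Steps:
Mul(Add(-22, -107), 78) = Mul(-129, 78) = -10062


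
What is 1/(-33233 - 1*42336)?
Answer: -1/75569 ≈ -1.3233e-5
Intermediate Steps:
1/(-33233 - 1*42336) = 1/(-33233 - 42336) = 1/(-75569) = -1/75569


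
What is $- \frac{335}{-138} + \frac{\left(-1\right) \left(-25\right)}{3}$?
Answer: $\frac{495}{46} \approx 10.761$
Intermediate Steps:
$- \frac{335}{-138} + \frac{\left(-1\right) \left(-25\right)}{3} = \left(-335\right) \left(- \frac{1}{138}\right) + 25 \cdot \frac{1}{3} = \frac{335}{138} + \frac{25}{3} = \frac{495}{46}$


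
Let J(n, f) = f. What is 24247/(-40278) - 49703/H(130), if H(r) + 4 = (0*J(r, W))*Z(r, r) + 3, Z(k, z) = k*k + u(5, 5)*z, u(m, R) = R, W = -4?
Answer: 2001913187/40278 ≈ 49702.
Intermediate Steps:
Z(k, z) = k² + 5*z (Z(k, z) = k*k + 5*z = k² + 5*z)
H(r) = -1 (H(r) = -4 + ((0*(-4))*(r² + 5*r) + 3) = -4 + (0*(r² + 5*r) + 3) = -4 + (0 + 3) = -4 + 3 = -1)
24247/(-40278) - 49703/H(130) = 24247/(-40278) - 49703/(-1) = 24247*(-1/40278) - 49703*(-1) = -24247/40278 + 49703 = 2001913187/40278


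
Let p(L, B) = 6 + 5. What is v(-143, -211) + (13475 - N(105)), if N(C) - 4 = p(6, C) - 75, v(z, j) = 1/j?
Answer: 2855884/211 ≈ 13535.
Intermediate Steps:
p(L, B) = 11
N(C) = -60 (N(C) = 4 + (11 - 75) = 4 - 64 = -60)
v(-143, -211) + (13475 - N(105)) = 1/(-211) + (13475 - 1*(-60)) = -1/211 + (13475 + 60) = -1/211 + 13535 = 2855884/211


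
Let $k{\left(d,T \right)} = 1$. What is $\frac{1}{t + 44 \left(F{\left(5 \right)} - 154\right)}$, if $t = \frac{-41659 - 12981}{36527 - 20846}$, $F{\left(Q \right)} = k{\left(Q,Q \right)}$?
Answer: $- \frac{15681}{105619132} \approx -0.00014847$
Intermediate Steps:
$F{\left(Q \right)} = 1$
$t = - \frac{54640}{15681} \approx -3.4845$
$\frac{1}{t + 44 \left(F{\left(5 \right)} - 154\right)} = \frac{1}{- \frac{54640}{15681} + 44 \left(1 - 154\right)} = \frac{1}{- \frac{54640}{15681} + 44 \left(-153\right)} = \frac{1}{- \frac{54640}{15681} - 6732} = \frac{1}{- \frac{105619132}{15681}} = - \frac{15681}{105619132}$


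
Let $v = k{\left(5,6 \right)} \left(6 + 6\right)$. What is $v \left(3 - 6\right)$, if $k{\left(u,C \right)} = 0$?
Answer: $0$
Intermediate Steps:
$v = 0$ ($v = 0 \left(6 + 6\right) = 0 \cdot 12 = 0$)
$v \left(3 - 6\right) = 0 \left(3 - 6\right) = 0 \left(-3\right) = 0$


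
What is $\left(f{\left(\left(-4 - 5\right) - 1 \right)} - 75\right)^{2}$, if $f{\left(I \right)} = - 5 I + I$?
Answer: $1225$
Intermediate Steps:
$f{\left(I \right)} = - 4 I$
$\left(f{\left(\left(-4 - 5\right) - 1 \right)} - 75\right)^{2} = \left(- 4 \left(\left(-4 - 5\right) - 1\right) - 75\right)^{2} = \left(- 4 \left(-9 - 1\right) - 75\right)^{2} = \left(\left(-4\right) \left(-10\right) - 75\right)^{2} = \left(40 - 75\right)^{2} = \left(-35\right)^{2} = 1225$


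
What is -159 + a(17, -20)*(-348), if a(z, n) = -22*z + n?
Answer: 136953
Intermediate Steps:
a(z, n) = n - 22*z
-159 + a(17, -20)*(-348) = -159 + (-20 - 22*17)*(-348) = -159 + (-20 - 374)*(-348) = -159 - 394*(-348) = -159 + 137112 = 136953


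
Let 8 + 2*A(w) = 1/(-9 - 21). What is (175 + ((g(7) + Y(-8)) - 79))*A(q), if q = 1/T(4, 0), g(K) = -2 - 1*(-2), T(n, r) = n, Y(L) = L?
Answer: -5302/15 ≈ -353.47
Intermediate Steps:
g(K) = 0 (g(K) = -2 + 2 = 0)
q = ¼ (q = 1/4 = ¼ ≈ 0.25000)
A(w) = -241/60 (A(w) = -4 + 1/(2*(-9 - 21)) = -4 + (½)/(-30) = -4 + (½)*(-1/30) = -4 - 1/60 = -241/60)
(175 + ((g(7) + Y(-8)) - 79))*A(q) = (175 + ((0 - 8) - 79))*(-241/60) = (175 + (-8 - 79))*(-241/60) = (175 - 87)*(-241/60) = 88*(-241/60) = -5302/15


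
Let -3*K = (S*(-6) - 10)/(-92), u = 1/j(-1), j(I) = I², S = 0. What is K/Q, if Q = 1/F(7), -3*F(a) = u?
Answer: 5/414 ≈ 0.012077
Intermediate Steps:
u = 1 (u = 1/((-1)²) = 1/1 = 1)
F(a) = -⅓ (F(a) = -⅓*1 = -⅓)
K = -5/138 (K = -(0*(-6) - 10)/(3*(-92)) = -(0 - 10)*(-1)/(3*92) = -(-10)*(-1)/(3*92) = -⅓*5/46 = -5/138 ≈ -0.036232)
Q = -3 (Q = 1/(-⅓) = -3)
K/Q = -5/138/(-3) = -5/138*(-⅓) = 5/414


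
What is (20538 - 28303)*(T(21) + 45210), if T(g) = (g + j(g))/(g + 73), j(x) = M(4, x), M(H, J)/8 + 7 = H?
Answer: -32999207805/94 ≈ -3.5106e+8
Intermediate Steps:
M(H, J) = -56 + 8*H
j(x) = -24 (j(x) = -56 + 8*4 = -56 + 32 = -24)
T(g) = (-24 + g)/(73 + g) (T(g) = (g - 24)/(g + 73) = (-24 + g)/(73 + g))
(20538 - 28303)*(T(21) + 45210) = (20538 - 28303)*((-24 + 21)/(73 + 21) + 45210) = -7765*(-3/94 + 45210) = -7765*4249737/94 = -32999207805/94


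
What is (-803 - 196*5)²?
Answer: 3179089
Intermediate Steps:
(-803 - 196*5)² = (-803 - 980)² = (-1783)² = 3179089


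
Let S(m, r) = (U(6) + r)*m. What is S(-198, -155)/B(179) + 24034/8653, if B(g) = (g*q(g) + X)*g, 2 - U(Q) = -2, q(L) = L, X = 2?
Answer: 4185165124/1503969277 ≈ 2.7827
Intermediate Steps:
U(Q) = 4 (U(Q) = 2 - 1*(-2) = 2 + 2 = 4)
S(m, r) = m*(4 + r) (S(m, r) = (4 + r)*m = m*(4 + r))
B(g) = g*(2 + g²) (B(g) = (g*g + 2)*g = (g² + 2)*g = (2 + g²)*g = g*(2 + g²))
S(-198, -155)/B(179) + 24034/8653 = (-198*(4 - 155))/((179*(2 + 179²))) + 24034/8653 = (-198*(-151))/((179*(2 + 32041))) + 24034*(1/8653) = 29898/((179*32043)) + 24034/8653 = 29898/5735697 + 24034/8653 = 29898*(1/5735697) + 24034/8653 = 906/173809 + 24034/8653 = 4185165124/1503969277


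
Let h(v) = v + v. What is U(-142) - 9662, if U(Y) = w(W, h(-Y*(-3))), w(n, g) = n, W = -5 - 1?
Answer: -9668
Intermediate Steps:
W = -6
h(v) = 2*v
U(Y) = -6
U(-142) - 9662 = -6 - 9662 = -9668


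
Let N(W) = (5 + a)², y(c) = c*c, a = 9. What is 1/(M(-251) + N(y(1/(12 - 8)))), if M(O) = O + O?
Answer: -1/306 ≈ -0.0032680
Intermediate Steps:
M(O) = 2*O
y(c) = c²
N(W) = 196 (N(W) = (5 + 9)² = 14² = 196)
1/(M(-251) + N(y(1/(12 - 8)))) = 1/(2*(-251) + 196) = 1/(-502 + 196) = 1/(-306) = -1/306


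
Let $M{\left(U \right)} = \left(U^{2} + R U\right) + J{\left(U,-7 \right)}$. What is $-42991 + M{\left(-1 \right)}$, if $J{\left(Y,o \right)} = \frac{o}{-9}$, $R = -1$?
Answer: $- \frac{386894}{9} \approx -42988.0$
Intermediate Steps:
$J{\left(Y,o \right)} = - \frac{o}{9}$ ($J{\left(Y,o \right)} = o \left(- \frac{1}{9}\right) = - \frac{o}{9}$)
$M{\left(U \right)} = \frac{7}{9} + U^{2} - U$ ($M{\left(U \right)} = \left(U^{2} - U\right) - - \frac{7}{9} = \left(U^{2} - U\right) + \frac{7}{9} = \frac{7}{9} + U^{2} - U$)
$-42991 + M{\left(-1 \right)} = -42991 + \left(\frac{7}{9} + \left(-1\right)^{2} - -1\right) = -42991 + \left(\frac{7}{9} + 1 + 1\right) = -42991 + \frac{25}{9} = - \frac{386894}{9}$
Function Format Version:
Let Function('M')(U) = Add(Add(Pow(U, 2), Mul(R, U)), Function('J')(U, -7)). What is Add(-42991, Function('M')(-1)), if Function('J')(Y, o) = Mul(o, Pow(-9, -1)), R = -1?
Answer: Rational(-386894, 9) ≈ -42988.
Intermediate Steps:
Function('J')(Y, o) = Mul(Rational(-1, 9), o) (Function('J')(Y, o) = Mul(o, Rational(-1, 9)) = Mul(Rational(-1, 9), o))
Function('M')(U) = Add(Rational(7, 9), Pow(U, 2), Mul(-1, U)) (Function('M')(U) = Add(Add(Pow(U, 2), Mul(-1, U)), Mul(Rational(-1, 9), -7)) = Add(Add(Pow(U, 2), Mul(-1, U)), Rational(7, 9)) = Add(Rational(7, 9), Pow(U, 2), Mul(-1, U)))
Add(-42991, Function('M')(-1)) = Add(-42991, Add(Rational(7, 9), Pow(-1, 2), Mul(-1, -1))) = Add(-42991, Add(Rational(7, 9), 1, 1)) = Add(-42991, Rational(25, 9)) = Rational(-386894, 9)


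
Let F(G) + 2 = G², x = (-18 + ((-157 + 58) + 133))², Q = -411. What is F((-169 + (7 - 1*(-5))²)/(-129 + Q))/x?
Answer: -23303/2985984 ≈ -0.0078041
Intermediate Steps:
x = 256 (x = (-18 + (-99 + 133))² = (-18 + 34)² = 16² = 256)
F(G) = -2 + G²
F((-169 + (7 - 1*(-5))²)/(-129 + Q))/x = (-2 + ((-169 + (7 - 1*(-5))²)/(-129 - 411))²)/256 = (-2 + ((-169 + (7 + 5)²)/(-540))²)*(1/256) = (-2 + ((-169 + 12²)*(-1/540))²)*(1/256) = (-2 + ((-169 + 144)*(-1/540))²)*(1/256) = (-2 + (-25*(-1/540))²)*(1/256) = (-2 + (5/108)²)*(1/256) = (-2 + 25/11664)*(1/256) = -23303/11664*1/256 = -23303/2985984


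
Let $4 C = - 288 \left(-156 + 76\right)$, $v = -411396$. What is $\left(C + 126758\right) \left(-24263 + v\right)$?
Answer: $-57732659362$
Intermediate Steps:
$C = 5760$ ($C = \frac{\left(-288\right) \left(-156 + 76\right)}{4} = \frac{\left(-288\right) \left(-80\right)}{4} = \frac{1}{4} \cdot 23040 = 5760$)
$\left(C + 126758\right) \left(-24263 + v\right) = \left(5760 + 126758\right) \left(-24263 - 411396\right) = 132518 \left(-435659\right) = -57732659362$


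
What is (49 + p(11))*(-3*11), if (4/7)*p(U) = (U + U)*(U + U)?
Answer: -29568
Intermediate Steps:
p(U) = 7*U² (p(U) = 7*((U + U)*(U + U))/4 = 7*((2*U)*(2*U))/4 = 7*(4*U²)/4 = 7*U²)
(49 + p(11))*(-3*11) = (49 + 7*11²)*(-3*11) = (49 + 7*121)*(-33) = (49 + 847)*(-33) = 896*(-33) = -29568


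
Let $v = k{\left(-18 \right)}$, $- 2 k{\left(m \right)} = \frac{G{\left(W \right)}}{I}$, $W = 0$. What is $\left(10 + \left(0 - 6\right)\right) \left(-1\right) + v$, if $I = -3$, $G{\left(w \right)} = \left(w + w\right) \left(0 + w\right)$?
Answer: $-4$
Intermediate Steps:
$G{\left(w \right)} = 2 w^{2}$ ($G{\left(w \right)} = 2 w w = 2 w^{2}$)
$k{\left(m \right)} = 0$ ($k{\left(m \right)} = - \frac{2 \cdot 0^{2} \frac{1}{-3}}{2} = - \frac{2 \cdot 0 \left(- \frac{1}{3}\right)}{2} = - \frac{0 \left(- \frac{1}{3}\right)}{2} = \left(- \frac{1}{2}\right) 0 = 0$)
$v = 0$
$\left(10 + \left(0 - 6\right)\right) \left(-1\right) + v = \left(10 + \left(0 - 6\right)\right) \left(-1\right) + 0 = \left(10 - 6\right) \left(-1\right) + 0 = 4 \left(-1\right) + 0 = -4 + 0 = -4$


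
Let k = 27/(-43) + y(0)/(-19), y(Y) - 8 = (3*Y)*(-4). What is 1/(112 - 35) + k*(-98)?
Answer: 6467739/62909 ≈ 102.81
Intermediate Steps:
y(Y) = 8 - 12*Y (y(Y) = 8 + (3*Y)*(-4) = 8 - 12*Y)
k = -857/817 (k = 27/(-43) + (8 - 12*0)/(-19) = 27*(-1/43) + (8 + 0)*(-1/19) = -27/43 + 8*(-1/19) = -27/43 - 8/19 = -857/817 ≈ -1.0490)
1/(112 - 35) + k*(-98) = 1/(112 - 35) - 857/817*(-98) = 1/77 + 83986/817 = 6467739/62909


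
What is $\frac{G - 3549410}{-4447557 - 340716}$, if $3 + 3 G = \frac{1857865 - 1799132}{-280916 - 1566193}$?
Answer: $\frac{19668447067130}{26533386458271} \approx 0.74127$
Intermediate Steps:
$G = - \frac{5600060}{5541327}$ ($G = -1 + \frac{\left(1857865 - 1799132\right) \frac{1}{-280916 - 1566193}}{3} = -1 + \frac{58733 \frac{1}{-1847109}}{3} = -1 + \frac{58733 \left(- \frac{1}{1847109}\right)}{3} = -1 + \frac{1}{3} \left(- \frac{58733}{1847109}\right) = -1 - \frac{58733}{5541327} = - \frac{5600060}{5541327} \approx -1.0106$)
$\frac{G - 3549410}{-4447557 - 340716} = \frac{- \frac{5600060}{5541327} - 3549410}{-4447557 - 340716} = - \frac{19668447067130}{5541327 \left(-4788273\right)} = \left(- \frac{19668447067130}{5541327}\right) \left(- \frac{1}{4788273}\right) = \frac{19668447067130}{26533386458271}$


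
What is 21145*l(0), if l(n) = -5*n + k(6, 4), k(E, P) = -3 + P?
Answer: 21145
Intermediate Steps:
l(n) = 1 - 5*n (l(n) = -5*n + (-3 + 4) = -5*n + 1 = 1 - 5*n)
21145*l(0) = 21145*(1 - 5*0) = 21145*(1 + 0) = 21145*1 = 21145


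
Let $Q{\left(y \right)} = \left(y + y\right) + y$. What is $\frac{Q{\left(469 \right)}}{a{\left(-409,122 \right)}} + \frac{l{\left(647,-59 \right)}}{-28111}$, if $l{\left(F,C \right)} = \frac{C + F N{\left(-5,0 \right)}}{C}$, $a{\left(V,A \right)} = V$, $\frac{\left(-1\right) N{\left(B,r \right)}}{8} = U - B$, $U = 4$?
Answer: $- \frac{2352655430}{678346541} \approx -3.4682$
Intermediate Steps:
$N{\left(B,r \right)} = -32 + 8 B$ ($N{\left(B,r \right)} = - 8 \left(4 - B\right) = -32 + 8 B$)
$Q{\left(y \right)} = 3 y$ ($Q{\left(y \right)} = 2 y + y = 3 y$)
$l{\left(F,C \right)} = \frac{C - 72 F}{C}$ ($l{\left(F,C \right)} = \frac{C + F \left(-32 + 8 \left(-5\right)\right)}{C} = \frac{C + F \left(-32 - 40\right)}{C} = \frac{C + F \left(-72\right)}{C} = \frac{C - 72 F}{C}$)
$\frac{Q{\left(469 \right)}}{a{\left(-409,122 \right)}} + \frac{l{\left(647,-59 \right)}}{-28111} = \frac{3 \cdot 469}{-409} + \frac{\frac{1}{-59} \left(-59 - 46584\right)}{-28111} = 1407 \left(- \frac{1}{409}\right) + - \frac{-59 - 46584}{59} \left(- \frac{1}{28111}\right) = - \frac{1407}{409} + \left(- \frac{1}{59}\right) \left(-46643\right) \left(- \frac{1}{28111}\right) = - \frac{1407}{409} + \frac{46643}{59} \left(- \frac{1}{28111}\right) = - \frac{1407}{409} - \frac{46643}{1658549} = - \frac{2352655430}{678346541}$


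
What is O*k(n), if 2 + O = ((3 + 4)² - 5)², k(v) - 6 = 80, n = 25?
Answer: 166324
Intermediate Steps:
k(v) = 86 (k(v) = 6 + 80 = 86)
O = 1934 (O = -2 + ((3 + 4)² - 5)² = -2 + (7² - 5)² = -2 + (49 - 5)² = -2 + 44² = -2 + 1936 = 1934)
O*k(n) = 1934*86 = 166324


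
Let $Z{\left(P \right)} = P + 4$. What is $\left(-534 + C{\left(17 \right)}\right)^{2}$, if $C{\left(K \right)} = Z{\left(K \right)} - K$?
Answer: $280900$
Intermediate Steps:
$Z{\left(P \right)} = 4 + P$
$C{\left(K \right)} = 4$ ($C{\left(K \right)} = \left(4 + K\right) - K = 4$)
$\left(-534 + C{\left(17 \right)}\right)^{2} = \left(-534 + 4\right)^{2} = \left(-530\right)^{2} = 280900$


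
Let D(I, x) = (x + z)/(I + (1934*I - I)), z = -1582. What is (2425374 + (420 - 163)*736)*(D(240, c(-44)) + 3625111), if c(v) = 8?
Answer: 1099820964486455459/116040 ≈ 9.4780e+12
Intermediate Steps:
D(I, x) = (-1582 + x)/(1934*I) (D(I, x) = (x - 1582)/(I + (1934*I - I)) = (-1582 + x)/(I + 1933*I) = (-1582 + x)/((1934*I)) = (-1582 + x)*(1/(1934*I)) = (-1582 + x)/(1934*I))
(2425374 + (420 - 163)*736)*(D(240, c(-44)) + 3625111) = (2425374 + (420 - 163)*736)*((1/1934)*(-1582 + 8)/240 + 3625111) = (2425374 + 257*736)*((1/1934)*(1/240)*(-1574) + 3625111) = (2425374 + 189152)*(-787/232080 + 3625111) = 2614526*(841315760093/232080) = 1099820964486455459/116040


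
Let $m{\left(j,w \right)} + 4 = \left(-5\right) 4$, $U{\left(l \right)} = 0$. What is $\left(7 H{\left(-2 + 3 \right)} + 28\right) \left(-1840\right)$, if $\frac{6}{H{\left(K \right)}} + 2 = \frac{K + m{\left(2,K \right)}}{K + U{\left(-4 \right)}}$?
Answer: $- \frac{242144}{5} \approx -48429.0$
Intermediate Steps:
$m{\left(j,w \right)} = -24$ ($m{\left(j,w \right)} = -4 - 20 = -24$)
$H{\left(K \right)} = \frac{6}{-2 + \frac{-24 + K}{K}}$ ($H{\left(K \right)} = \frac{6}{-2 + \frac{K - 24}{K + 0}} = \frac{6}{-2 + \frac{-24 + K}{K}}$)
$\left(7 H{\left(-2 + 3 \right)} + 28\right) \left(-1840\right) = \left(7 \left(- \frac{6 \left(-2 + 3\right)}{24 + \left(-2 + 3\right)}\right) + 28\right) \left(-1840\right) = \left(7 \left(\left(-6\right) 1 \frac{1}{24 + 1}\right) + 28\right) \left(-1840\right) = \left(7 \left(\left(-6\right) 1 \cdot \frac{1}{25}\right) + 28\right) \left(-1840\right) = \left(7 \left(- \frac{6}{25}\right) + 28\right) \left(-1840\right) = \left(- \frac{42}{25} + 28\right) \left(-1840\right) = \frac{658}{25} \left(-1840\right) = - \frac{242144}{5}$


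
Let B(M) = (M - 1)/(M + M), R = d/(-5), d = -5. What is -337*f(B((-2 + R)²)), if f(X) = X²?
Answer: 0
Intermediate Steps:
R = 1 (R = -5/(-5) = -5*(-⅕) = 1)
B(M) = (-1 + M)/(2*M) (B(M) = (-1 + M)/((2*M)) = (-1 + M)*(1/(2*M)) = (-1 + M)/(2*M))
-337*f(B((-2 + R)²)) = -337*(-1 + (-2 + 1)²)²/(4*(-2 + 1)⁴) = -337*(-1 + (-1)²)²/4 = -337*(-1 + 1)²/4 = -337*((½)*1*0)² = -337*0² = -337*0 = 0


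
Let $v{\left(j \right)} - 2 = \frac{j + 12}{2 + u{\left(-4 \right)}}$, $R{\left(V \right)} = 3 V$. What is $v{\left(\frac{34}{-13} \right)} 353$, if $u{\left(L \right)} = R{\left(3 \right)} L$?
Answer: $\frac{134493}{221} \approx 608.57$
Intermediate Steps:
$u{\left(L \right)} = 9 L$ ($u{\left(L \right)} = 3 \cdot 3 L = 9 L$)
$v{\left(j \right)} = \frac{28}{17} - \frac{j}{34}$ ($v{\left(j \right)} = 2 + \frac{j + 12}{2 + 9 \left(-4\right)} = 2 + \frac{12 + j}{2 - 36} = 2 + \frac{12 + j}{-34} = 2 + \left(12 + j\right) \left(- \frac{1}{34}\right) = 2 - \left(\frac{6}{17} + \frac{j}{34}\right) = \frac{28}{17} - \frac{j}{34}$)
$v{\left(\frac{34}{-13} \right)} 353 = \left(\frac{28}{17} - \frac{34 \frac{1}{-13}}{34}\right) 353 = \left(\frac{28}{17} - \frac{34 \left(- \frac{1}{13}\right)}{34}\right) 353 = \left(\frac{28}{17} - - \frac{1}{13}\right) 353 = \left(\frac{28}{17} + \frac{1}{13}\right) 353 = \frac{381}{221} \cdot 353 = \frac{134493}{221}$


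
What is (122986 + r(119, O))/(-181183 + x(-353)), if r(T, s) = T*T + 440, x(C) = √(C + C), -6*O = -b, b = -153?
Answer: -24928425421/32827280195 - 137587*I*√706/32827280195 ≈ -0.75938 - 0.00011136*I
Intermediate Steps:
O = -51/2 (O = -(-1)*(-153)/6 = -⅙*153 = -51/2 ≈ -25.500)
x(C) = √2*√C (x(C) = √(2*C) = √2*√C)
r(T, s) = 440 + T² (r(T, s) = T² + 440 = 440 + T²)
(122986 + r(119, O))/(-181183 + x(-353)) = (122986 + (440 + 119²))/(-181183 + √2*√(-353)) = (122986 + (440 + 14161))/(-181183 + √2*(I*√353)) = (122986 + 14601)/(-181183 + I*√706) = 137587/(-181183 + I*√706)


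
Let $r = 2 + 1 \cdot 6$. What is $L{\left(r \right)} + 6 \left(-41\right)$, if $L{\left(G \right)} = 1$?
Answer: $-245$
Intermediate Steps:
$r = 8$ ($r = 2 + 6 = 8$)
$L{\left(r \right)} + 6 \left(-41\right) = 1 + 6 \left(-41\right) = 1 - 246 = -245$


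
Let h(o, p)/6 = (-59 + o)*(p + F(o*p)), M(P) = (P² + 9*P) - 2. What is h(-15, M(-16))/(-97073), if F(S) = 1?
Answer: 49284/97073 ≈ 0.50770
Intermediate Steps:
M(P) = -2 + P² + 9*P
h(o, p) = 6*(1 + p)*(-59 + o) (h(o, p) = 6*((-59 + o)*(p + 1)) = 6*((-59 + o)*(1 + p)) = 6*((1 + p)*(-59 + o)) = 6*(1 + p)*(-59 + o))
h(-15, M(-16))/(-97073) = (-354 - 354*(-2 + (-16)² + 9*(-16)) + 6*(-15) + 6*(-15)*(-2 + (-16)² + 9*(-16)))/(-97073) = (-354 - 354*(-2 + 256 - 144) - 90 + 6*(-15)*(-2 + 256 - 144))*(-1/97073) = (-354 - 354*110 - 90 + 6*(-15)*110)*(-1/97073) = (-354 - 38940 - 90 - 9900)*(-1/97073) = -49284*(-1/97073) = 49284/97073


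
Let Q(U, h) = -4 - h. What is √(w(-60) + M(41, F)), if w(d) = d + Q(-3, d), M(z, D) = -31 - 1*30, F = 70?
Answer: I*√65 ≈ 8.0623*I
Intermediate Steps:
M(z, D) = -61 (M(z, D) = -31 - 30 = -61)
w(d) = -4 (w(d) = d + (-4 - d) = -4)
√(w(-60) + M(41, F)) = √(-4 - 61) = √(-65) = I*√65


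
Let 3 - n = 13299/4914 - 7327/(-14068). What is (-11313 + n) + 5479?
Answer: -5170782199/886284 ≈ -5834.2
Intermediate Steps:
n = -201343/886284 (n = 3 - (13299/4914 - 7327/(-14068)) = 3 - (13299*(1/4914) - 7327*(-1/14068)) = 3 - (341/126 + 7327/14068) = 3 - 1*2860195/886284 = 3 - 2860195/886284 = -201343/886284 ≈ -0.22718)
(-11313 + n) + 5479 = (-11313 - 201343/886284) + 5479 = -10026732235/886284 + 5479 = -5170782199/886284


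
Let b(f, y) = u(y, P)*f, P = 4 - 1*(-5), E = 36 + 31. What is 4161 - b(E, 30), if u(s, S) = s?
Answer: 2151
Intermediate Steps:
E = 67
P = 9 (P = 4 + 5 = 9)
b(f, y) = f*y (b(f, y) = y*f = f*y)
4161 - b(E, 30) = 4161 - 67*30 = 4161 - 1*2010 = 4161 - 2010 = 2151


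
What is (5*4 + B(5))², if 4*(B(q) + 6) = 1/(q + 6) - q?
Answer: 78961/484 ≈ 163.14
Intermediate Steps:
B(q) = -6 - q/4 + 1/(4*(6 + q)) (B(q) = -6 + (1/(q + 6) - q)/4 = -6 + (1/(6 + q) - q)/4 = -6 + (-q/4 + 1/(4*(6 + q))) = -6 - q/4 + 1/(4*(6 + q)))
(5*4 + B(5))² = (5*4 + (-143 - 1*5² - 30*5)/(4*(6 + 5)))² = (20 + (¼)*(-143 - 1*25 - 150)/11)² = (20 + (¼)*(1/11)*(-143 - 25 - 150))² = (20 + (¼)*(1/11)*(-318))² = (20 - 159/22)² = (281/22)² = 78961/484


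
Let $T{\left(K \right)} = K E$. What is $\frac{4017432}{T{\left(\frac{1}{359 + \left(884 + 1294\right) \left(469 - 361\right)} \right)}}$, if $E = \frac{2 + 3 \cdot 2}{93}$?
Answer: $11002349688201$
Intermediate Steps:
$E = \frac{8}{93}$ ($E = \left(2 + 6\right) \frac{1}{93} = 8 \cdot \frac{1}{93} = \frac{8}{93} \approx 0.086022$)
$T{\left(K \right)} = \frac{8 K}{93}$ ($T{\left(K \right)} = K \frac{8}{93} = \frac{8 K}{93}$)
$\frac{4017432}{T{\left(\frac{1}{359 + \left(884 + 1294\right) \left(469 - 361\right)} \right)}} = \frac{4017432}{\frac{8}{93} \frac{1}{359 + \left(884 + 1294\right) \left(469 - 361\right)}} = \frac{4017432}{\frac{8}{93} \frac{1}{359 + 2178 \cdot 108}} = \frac{4017432}{\frac{8}{93} \frac{1}{359 + 235224}} = \frac{4017432}{\frac{8}{93} \cdot \frac{1}{235583}} = \frac{4017432}{\frac{8}{21909219}} = 4017432 \cdot \frac{21909219}{8} = 11002349688201$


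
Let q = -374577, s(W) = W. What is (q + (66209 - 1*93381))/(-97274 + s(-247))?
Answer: 401749/97521 ≈ 4.1196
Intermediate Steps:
(q + (66209 - 1*93381))/(-97274 + s(-247)) = (-374577 + (66209 - 1*93381))/(-97274 - 247) = (-374577 + (66209 - 93381))/(-97521) = (-374577 - 27172)*(-1/97521) = -401749*(-1/97521) = 401749/97521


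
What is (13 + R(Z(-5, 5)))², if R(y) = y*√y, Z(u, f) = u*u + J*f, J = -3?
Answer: 1169 + 260*√10 ≈ 1991.2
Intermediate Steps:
Z(u, f) = u² - 3*f (Z(u, f) = u*u - 3*f = u² - 3*f)
R(y) = y^(3/2)
(13 + R(Z(-5, 5)))² = (13 + ((-5)² - 3*5)^(3/2))² = (13 + (25 - 15)^(3/2))² = (13 + 10^(3/2))² = (13 + 10*√10)²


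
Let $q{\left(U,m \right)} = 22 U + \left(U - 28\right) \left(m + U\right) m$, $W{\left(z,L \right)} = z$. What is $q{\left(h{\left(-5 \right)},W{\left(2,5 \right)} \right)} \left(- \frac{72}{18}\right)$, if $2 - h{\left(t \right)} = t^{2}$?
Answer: $-6544$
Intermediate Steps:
$h{\left(t \right)} = 2 - t^{2}$
$q{\left(U,m \right)} = 22 U + m \left(-28 + U\right) \left(U + m\right)$ ($q{\left(U,m \right)} = 22 U + \left(-28 + U\right) \left(U + m\right) m = 22 U + m \left(-28 + U\right) \left(U + m\right)$)
$q{\left(h{\left(-5 \right)},W{\left(2,5 \right)} \right)} \left(- \frac{72}{18}\right) = \left(- 28 \cdot 2^{2} + 22 \left(2 - \left(-5\right)^{2}\right) + \left(2 - \left(-5\right)^{2}\right) 2^{2} + 2 \left(2 - \left(-5\right)^{2}\right)^{2} - 28 \left(2 - \left(-5\right)^{2}\right) 2\right) \left(- \frac{72}{18}\right) = \left(\left(-28\right) 4 + 22 \left(2 - 25\right) + \left(2 - 25\right) 4 + 2 \left(2 - 25\right)^{2} - 28 \left(2 - 25\right) 2\right) \left(\left(-72\right) \frac{1}{18}\right) = \left(-112 + 22 \left(2 - 25\right) + \left(2 - 25\right) 4 + 2 \left(2 - 25\right)^{2} - 28 \left(2 - 25\right) 2\right) \left(-4\right) = \left(-112 + 22 \left(-23\right) - 92 + 2 \left(-23\right)^{2} - \left(-644\right) 2\right) \left(-4\right) = \left(-112 - 506 - 92 + 2 \cdot 529 + 1288\right) \left(-4\right) = \left(-112 - 506 - 92 + 1058 + 1288\right) \left(-4\right) = 1636 \left(-4\right) = -6544$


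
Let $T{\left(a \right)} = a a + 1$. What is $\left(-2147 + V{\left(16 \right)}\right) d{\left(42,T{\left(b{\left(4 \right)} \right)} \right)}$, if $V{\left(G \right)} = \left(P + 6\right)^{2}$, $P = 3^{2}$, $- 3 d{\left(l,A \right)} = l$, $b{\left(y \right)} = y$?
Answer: $26908$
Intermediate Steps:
$T{\left(a \right)} = 1 + a^{2}$ ($T{\left(a \right)} = a^{2} + 1 = 1 + a^{2}$)
$d{\left(l,A \right)} = - \frac{l}{3}$
$P = 9$
$V{\left(G \right)} = 225$ ($V{\left(G \right)} = \left(9 + 6\right)^{2} = 15^{2} = 225$)
$\left(-2147 + V{\left(16 \right)}\right) d{\left(42,T{\left(b{\left(4 \right)} \right)} \right)} = \left(-2147 + 225\right) \left(\left(- \frac{1}{3}\right) 42\right) = \left(-1922\right) \left(-14\right) = 26908$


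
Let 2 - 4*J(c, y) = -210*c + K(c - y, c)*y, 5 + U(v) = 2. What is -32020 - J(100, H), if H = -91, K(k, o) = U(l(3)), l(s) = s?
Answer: -148809/4 ≈ -37202.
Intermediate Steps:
U(v) = -3 (U(v) = -5 + 2 = -3)
K(k, o) = -3
J(c, y) = ½ + 3*y/4 + 105*c/2 (J(c, y) = ½ - (-210*c - 3*y)/4 = ½ + (3*y/4 + 105*c/2) = ½ + 3*y/4 + 105*c/2)
-32020 - J(100, H) = -32020 - (½ + (¾)*(-91) + (105/2)*100) = -32020 - (½ - 273/4 + 5250) = -32020 - 1*20729/4 = -32020 - 20729/4 = -148809/4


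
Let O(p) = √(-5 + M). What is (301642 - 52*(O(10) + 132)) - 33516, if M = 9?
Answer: 261158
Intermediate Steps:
O(p) = 2 (O(p) = √(-5 + 9) = √4 = 2)
(301642 - 52*(O(10) + 132)) - 33516 = (301642 - 52*(2 + 132)) - 33516 = (301642 - 52*134) - 33516 = (301642 - 6968) - 33516 = 294674 - 33516 = 261158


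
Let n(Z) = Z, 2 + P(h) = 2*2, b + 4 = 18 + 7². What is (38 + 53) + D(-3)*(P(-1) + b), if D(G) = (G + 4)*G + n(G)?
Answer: -299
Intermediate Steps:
b = 63 (b = -4 + (18 + 7²) = -4 + (18 + 49) = -4 + 67 = 63)
P(h) = 2 (P(h) = -2 + 2*2 = -2 + 4 = 2)
D(G) = G + G*(4 + G) (D(G) = (G + 4)*G + G = (4 + G)*G + G = G*(4 + G) + G = G + G*(4 + G))
(38 + 53) + D(-3)*(P(-1) + b) = (38 + 53) + (-3*(5 - 3))*(2 + 63) = 91 - 3*2*65 = 91 - 6*65 = 91 - 390 = -299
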